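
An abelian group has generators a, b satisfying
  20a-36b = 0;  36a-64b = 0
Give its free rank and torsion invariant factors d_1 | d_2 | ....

rank_ℚ(R)=2; free=2−2=0
SNF(R) diag = [4, 4] → torsion [4, 4]

Answer: M ≅ ℤ/4 ⊕ ℤ/4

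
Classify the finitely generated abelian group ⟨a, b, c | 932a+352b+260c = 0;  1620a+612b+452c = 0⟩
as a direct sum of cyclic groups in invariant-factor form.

rank_ℚ(R)=2; free=3−2=1
SNF(R) diag = [4, 4] → torsion [4, 4]

Answer: M ≅ ℤ^1 ⊕ ℤ/4 ⊕ ℤ/4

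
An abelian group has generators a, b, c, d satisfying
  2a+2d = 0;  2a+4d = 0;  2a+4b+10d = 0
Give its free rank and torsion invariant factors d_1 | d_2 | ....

Answer: M ≅ ℤ^1 ⊕ ℤ/2 ⊕ ℤ/2 ⊕ ℤ/4

Derivation:
rank_ℚ(R)=3; free=4−3=1
SNF(R) diag = [2, 2, 4] → torsion [2, 2, 4]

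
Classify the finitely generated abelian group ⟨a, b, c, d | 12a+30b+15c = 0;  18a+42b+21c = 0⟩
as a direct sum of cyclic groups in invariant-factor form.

Answer: M ≅ ℤ^2 ⊕ ℤ/3 ⊕ ℤ/6

Derivation:
rank_ℚ(R)=2; free=4−2=2
SNF(R) diag = [3, 6] → torsion [3, 6]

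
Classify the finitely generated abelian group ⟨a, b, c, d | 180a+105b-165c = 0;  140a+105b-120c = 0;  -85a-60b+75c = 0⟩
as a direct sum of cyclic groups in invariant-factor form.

rank_ℚ(R)=3; free=4−3=1
SNF(R) diag = [5, 15, 45] → torsion [5, 15, 45]

Answer: M ≅ ℤ^1 ⊕ ℤ/5 ⊕ ℤ/15 ⊕ ℤ/45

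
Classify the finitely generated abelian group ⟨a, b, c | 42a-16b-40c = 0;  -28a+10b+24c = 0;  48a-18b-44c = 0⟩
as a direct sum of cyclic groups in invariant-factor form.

Answer: M ≅ ℤ/2 ⊕ ℤ/2 ⊕ ℤ/4

Derivation:
rank_ℚ(R)=3; free=3−3=0
SNF(R) diag = [2, 2, 4] → torsion [2, 2, 4]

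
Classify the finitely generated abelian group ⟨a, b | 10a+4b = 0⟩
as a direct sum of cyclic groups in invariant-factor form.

rank_ℚ(R)=1; free=2−1=1
SNF(R) diag = [2] → torsion [2]

Answer: M ≅ ℤ^1 ⊕ ℤ/2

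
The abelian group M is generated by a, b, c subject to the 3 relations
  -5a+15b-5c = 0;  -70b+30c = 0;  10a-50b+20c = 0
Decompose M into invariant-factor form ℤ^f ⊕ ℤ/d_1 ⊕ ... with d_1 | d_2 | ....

Answer: M ≅ ℤ/5 ⊕ ℤ/10 ⊕ ℤ/10

Derivation:
rank_ℚ(R)=3; free=3−3=0
SNF(R) diag = [5, 10, 10] → torsion [5, 10, 10]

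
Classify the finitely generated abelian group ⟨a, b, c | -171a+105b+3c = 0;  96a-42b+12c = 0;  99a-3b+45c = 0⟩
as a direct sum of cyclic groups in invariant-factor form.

rank_ℚ(R)=3; free=3−3=0
SNF(R) diag = [3, 6, 12] → torsion [3, 6, 12]

Answer: M ≅ ℤ/3 ⊕ ℤ/6 ⊕ ℤ/12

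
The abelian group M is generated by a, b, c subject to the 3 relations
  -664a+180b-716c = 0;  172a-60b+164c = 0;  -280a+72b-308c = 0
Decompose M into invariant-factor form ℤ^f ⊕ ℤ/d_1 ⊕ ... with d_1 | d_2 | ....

rank_ℚ(R)=3; free=3−3=0
SNF(R) diag = [4, 12, 36] → torsion [4, 12, 36]

Answer: M ≅ ℤ/4 ⊕ ℤ/12 ⊕ ℤ/36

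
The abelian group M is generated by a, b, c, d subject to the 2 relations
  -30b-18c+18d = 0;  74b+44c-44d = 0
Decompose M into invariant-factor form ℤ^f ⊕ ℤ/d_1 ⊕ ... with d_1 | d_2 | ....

rank_ℚ(R)=2; free=4−2=2
SNF(R) diag = [2, 6] → torsion [2, 6]

Answer: M ≅ ℤ^2 ⊕ ℤ/2 ⊕ ℤ/6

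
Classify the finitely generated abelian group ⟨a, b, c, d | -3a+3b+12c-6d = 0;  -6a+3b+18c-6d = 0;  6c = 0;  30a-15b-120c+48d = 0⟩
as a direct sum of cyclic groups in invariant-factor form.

rank_ℚ(R)=4; free=4−4=0
SNF(R) diag = [3, 3, 6, 18] → torsion [3, 3, 6, 18]

Answer: M ≅ ℤ/3 ⊕ ℤ/3 ⊕ ℤ/6 ⊕ ℤ/18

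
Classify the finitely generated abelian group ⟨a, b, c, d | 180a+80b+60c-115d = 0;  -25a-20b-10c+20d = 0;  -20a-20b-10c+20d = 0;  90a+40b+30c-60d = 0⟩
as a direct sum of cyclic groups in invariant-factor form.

rank_ℚ(R)=4; free=4−4=0
SNF(R) diag = [5, 5, 10, 20] → torsion [5, 5, 10, 20]

Answer: M ≅ ℤ/5 ⊕ ℤ/5 ⊕ ℤ/10 ⊕ ℤ/20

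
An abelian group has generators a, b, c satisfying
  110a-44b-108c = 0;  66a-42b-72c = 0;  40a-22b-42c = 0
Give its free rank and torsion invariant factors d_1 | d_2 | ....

Answer: M ≅ ℤ/2 ⊕ ℤ/6 ⊕ ℤ/6

Derivation:
rank_ℚ(R)=3; free=3−3=0
SNF(R) diag = [2, 6, 6] → torsion [2, 6, 6]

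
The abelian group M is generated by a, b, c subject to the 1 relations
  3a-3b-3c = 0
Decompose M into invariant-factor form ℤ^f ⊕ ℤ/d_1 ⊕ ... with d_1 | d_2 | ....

Answer: M ≅ ℤ^2 ⊕ ℤ/3

Derivation:
rank_ℚ(R)=1; free=3−1=2
SNF(R) diag = [3] → torsion [3]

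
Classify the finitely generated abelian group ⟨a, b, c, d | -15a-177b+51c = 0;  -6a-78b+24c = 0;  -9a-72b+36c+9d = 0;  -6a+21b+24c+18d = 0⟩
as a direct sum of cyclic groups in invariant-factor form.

rank_ℚ(R)=4; free=4−4=0
SNF(R) diag = [3, 9, 9, 18] → torsion [3, 9, 9, 18]

Answer: M ≅ ℤ/3 ⊕ ℤ/9 ⊕ ℤ/9 ⊕ ℤ/18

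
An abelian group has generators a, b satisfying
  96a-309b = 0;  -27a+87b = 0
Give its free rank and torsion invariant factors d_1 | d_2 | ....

Answer: M ≅ ℤ/3 ⊕ ℤ/3

Derivation:
rank_ℚ(R)=2; free=2−2=0
SNF(R) diag = [3, 3] → torsion [3, 3]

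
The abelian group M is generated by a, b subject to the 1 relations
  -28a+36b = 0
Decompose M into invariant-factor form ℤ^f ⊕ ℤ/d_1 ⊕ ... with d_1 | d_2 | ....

rank_ℚ(R)=1; free=2−1=1
SNF(R) diag = [4] → torsion [4]

Answer: M ≅ ℤ^1 ⊕ ℤ/4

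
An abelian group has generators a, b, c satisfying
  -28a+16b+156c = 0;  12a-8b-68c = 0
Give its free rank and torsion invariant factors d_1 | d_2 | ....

Answer: M ≅ ℤ^1 ⊕ ℤ/4 ⊕ ℤ/8

Derivation:
rank_ℚ(R)=2; free=3−2=1
SNF(R) diag = [4, 8] → torsion [4, 8]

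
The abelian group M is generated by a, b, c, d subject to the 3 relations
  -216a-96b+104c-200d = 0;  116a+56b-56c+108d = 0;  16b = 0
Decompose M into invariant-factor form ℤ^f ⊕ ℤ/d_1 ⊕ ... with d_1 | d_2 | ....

Answer: M ≅ ℤ^1 ⊕ ℤ/4 ⊕ ℤ/8 ⊕ ℤ/16

Derivation:
rank_ℚ(R)=3; free=4−3=1
SNF(R) diag = [4, 8, 16] → torsion [4, 8, 16]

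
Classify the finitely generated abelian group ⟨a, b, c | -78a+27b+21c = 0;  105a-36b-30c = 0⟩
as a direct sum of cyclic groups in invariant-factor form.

rank_ℚ(R)=2; free=3−2=1
SNF(R) diag = [3, 9] → torsion [3, 9]

Answer: M ≅ ℤ^1 ⊕ ℤ/3 ⊕ ℤ/9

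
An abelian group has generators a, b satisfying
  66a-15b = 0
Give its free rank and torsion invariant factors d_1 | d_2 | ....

Answer: M ≅ ℤ^1 ⊕ ℤ/3

Derivation:
rank_ℚ(R)=1; free=2−1=1
SNF(R) diag = [3] → torsion [3]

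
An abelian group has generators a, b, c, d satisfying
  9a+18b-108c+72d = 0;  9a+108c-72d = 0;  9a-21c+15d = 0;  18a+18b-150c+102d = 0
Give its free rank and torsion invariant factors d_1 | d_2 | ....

rank_ℚ(R)=4; free=4−4=0
SNF(R) diag = [3, 9, 18, 36] → torsion [3, 9, 18, 36]

Answer: M ≅ ℤ/3 ⊕ ℤ/9 ⊕ ℤ/18 ⊕ ℤ/36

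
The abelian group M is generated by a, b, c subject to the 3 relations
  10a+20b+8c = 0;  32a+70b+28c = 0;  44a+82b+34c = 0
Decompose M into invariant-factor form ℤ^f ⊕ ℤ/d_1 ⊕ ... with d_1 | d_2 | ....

Answer: M ≅ ℤ/2 ⊕ ℤ/6 ⊕ ℤ/6

Derivation:
rank_ℚ(R)=3; free=3−3=0
SNF(R) diag = [2, 6, 6] → torsion [2, 6, 6]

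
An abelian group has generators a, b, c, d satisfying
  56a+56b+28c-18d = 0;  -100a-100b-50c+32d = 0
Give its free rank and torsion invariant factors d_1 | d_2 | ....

Answer: M ≅ ℤ^2 ⊕ ℤ/2 ⊕ ℤ/2

Derivation:
rank_ℚ(R)=2; free=4−2=2
SNF(R) diag = [2, 2] → torsion [2, 2]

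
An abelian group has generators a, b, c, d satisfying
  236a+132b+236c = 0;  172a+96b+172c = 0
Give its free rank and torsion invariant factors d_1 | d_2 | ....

Answer: M ≅ ℤ^2 ⊕ ℤ/4 ⊕ ℤ/12

Derivation:
rank_ℚ(R)=2; free=4−2=2
SNF(R) diag = [4, 12] → torsion [4, 12]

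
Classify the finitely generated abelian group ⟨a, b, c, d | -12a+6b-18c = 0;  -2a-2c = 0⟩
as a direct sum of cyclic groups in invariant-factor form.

Answer: M ≅ ℤ^2 ⊕ ℤ/2 ⊕ ℤ/6

Derivation:
rank_ℚ(R)=2; free=4−2=2
SNF(R) diag = [2, 6] → torsion [2, 6]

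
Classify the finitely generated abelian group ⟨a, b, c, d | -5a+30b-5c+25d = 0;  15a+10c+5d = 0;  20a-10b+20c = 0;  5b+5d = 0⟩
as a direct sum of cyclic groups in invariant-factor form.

rank_ℚ(R)=4; free=4−4=0
SNF(R) diag = [5, 5, 5, 10] → torsion [5, 5, 5, 10]

Answer: M ≅ ℤ/5 ⊕ ℤ/5 ⊕ ℤ/5 ⊕ ℤ/10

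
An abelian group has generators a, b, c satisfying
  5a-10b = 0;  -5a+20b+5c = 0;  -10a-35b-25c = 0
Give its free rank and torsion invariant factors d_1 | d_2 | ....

rank_ℚ(R)=3; free=3−3=0
SNF(R) diag = [5, 5, 5] → torsion [5, 5, 5]

Answer: M ≅ ℤ/5 ⊕ ℤ/5 ⊕ ℤ/5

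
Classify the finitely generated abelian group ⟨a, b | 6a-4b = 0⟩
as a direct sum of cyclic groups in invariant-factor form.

rank_ℚ(R)=1; free=2−1=1
SNF(R) diag = [2] → torsion [2]

Answer: M ≅ ℤ^1 ⊕ ℤ/2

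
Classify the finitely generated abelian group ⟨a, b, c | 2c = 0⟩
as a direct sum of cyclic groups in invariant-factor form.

Answer: M ≅ ℤ^2 ⊕ ℤ/2

Derivation:
rank_ℚ(R)=1; free=3−1=2
SNF(R) diag = [2] → torsion [2]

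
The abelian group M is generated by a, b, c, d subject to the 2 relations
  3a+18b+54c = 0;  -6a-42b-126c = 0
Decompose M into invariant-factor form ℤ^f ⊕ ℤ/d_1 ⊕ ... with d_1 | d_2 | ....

Answer: M ≅ ℤ^2 ⊕ ℤ/3 ⊕ ℤ/6

Derivation:
rank_ℚ(R)=2; free=4−2=2
SNF(R) diag = [3, 6] → torsion [3, 6]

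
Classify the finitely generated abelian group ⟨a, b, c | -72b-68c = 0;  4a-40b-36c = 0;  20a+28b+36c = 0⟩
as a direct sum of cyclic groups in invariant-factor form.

rank_ℚ(R)=3; free=3−3=0
SNF(R) diag = [4, 4, 12] → torsion [4, 4, 12]

Answer: M ≅ ℤ/4 ⊕ ℤ/4 ⊕ ℤ/12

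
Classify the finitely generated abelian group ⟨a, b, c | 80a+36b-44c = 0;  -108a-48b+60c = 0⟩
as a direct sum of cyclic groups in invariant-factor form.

Answer: M ≅ ℤ^1 ⊕ ℤ/4 ⊕ ℤ/12

Derivation:
rank_ℚ(R)=2; free=3−2=1
SNF(R) diag = [4, 12] → torsion [4, 12]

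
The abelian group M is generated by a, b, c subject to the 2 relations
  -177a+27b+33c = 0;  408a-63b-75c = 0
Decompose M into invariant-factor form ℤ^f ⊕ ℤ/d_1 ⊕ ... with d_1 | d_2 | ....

Answer: M ≅ ℤ^1 ⊕ ℤ/3 ⊕ ℤ/9

Derivation:
rank_ℚ(R)=2; free=3−2=1
SNF(R) diag = [3, 9] → torsion [3, 9]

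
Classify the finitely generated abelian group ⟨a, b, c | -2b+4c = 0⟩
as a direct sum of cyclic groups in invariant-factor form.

rank_ℚ(R)=1; free=3−1=2
SNF(R) diag = [2] → torsion [2]

Answer: M ≅ ℤ^2 ⊕ ℤ/2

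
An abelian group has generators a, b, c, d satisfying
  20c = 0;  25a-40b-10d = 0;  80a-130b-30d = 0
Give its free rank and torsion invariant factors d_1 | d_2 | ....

rank_ℚ(R)=3; free=4−3=1
SNF(R) diag = [5, 10, 20] → torsion [5, 10, 20]

Answer: M ≅ ℤ^1 ⊕ ℤ/5 ⊕ ℤ/10 ⊕ ℤ/20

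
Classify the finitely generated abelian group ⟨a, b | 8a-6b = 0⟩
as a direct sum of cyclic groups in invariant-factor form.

Answer: M ≅ ℤ^1 ⊕ ℤ/2

Derivation:
rank_ℚ(R)=1; free=2−1=1
SNF(R) diag = [2] → torsion [2]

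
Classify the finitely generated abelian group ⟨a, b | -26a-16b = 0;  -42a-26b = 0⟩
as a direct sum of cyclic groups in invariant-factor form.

rank_ℚ(R)=2; free=2−2=0
SNF(R) diag = [2, 2] → torsion [2, 2]

Answer: M ≅ ℤ/2 ⊕ ℤ/2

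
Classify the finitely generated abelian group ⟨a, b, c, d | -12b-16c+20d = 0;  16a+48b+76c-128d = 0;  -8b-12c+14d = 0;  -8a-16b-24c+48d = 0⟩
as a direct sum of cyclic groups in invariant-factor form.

rank_ℚ(R)=4; free=4−4=0
SNF(R) diag = [2, 4, 4, 8] → torsion [2, 4, 4, 8]

Answer: M ≅ ℤ/2 ⊕ ℤ/4 ⊕ ℤ/4 ⊕ ℤ/8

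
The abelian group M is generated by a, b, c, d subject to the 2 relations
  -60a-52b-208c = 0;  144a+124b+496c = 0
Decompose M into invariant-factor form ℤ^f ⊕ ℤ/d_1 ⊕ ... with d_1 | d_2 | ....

Answer: M ≅ ℤ^2 ⊕ ℤ/4 ⊕ ℤ/12

Derivation:
rank_ℚ(R)=2; free=4−2=2
SNF(R) diag = [4, 12] → torsion [4, 12]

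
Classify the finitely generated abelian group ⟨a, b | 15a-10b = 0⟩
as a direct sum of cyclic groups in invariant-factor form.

Answer: M ≅ ℤ^1 ⊕ ℤ/5

Derivation:
rank_ℚ(R)=1; free=2−1=1
SNF(R) diag = [5] → torsion [5]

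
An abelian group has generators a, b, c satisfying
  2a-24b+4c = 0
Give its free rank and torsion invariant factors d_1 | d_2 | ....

Answer: M ≅ ℤ^2 ⊕ ℤ/2

Derivation:
rank_ℚ(R)=1; free=3−1=2
SNF(R) diag = [2] → torsion [2]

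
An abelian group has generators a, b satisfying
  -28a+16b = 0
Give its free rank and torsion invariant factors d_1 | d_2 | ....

Answer: M ≅ ℤ^1 ⊕ ℤ/4

Derivation:
rank_ℚ(R)=1; free=2−1=1
SNF(R) diag = [4] → torsion [4]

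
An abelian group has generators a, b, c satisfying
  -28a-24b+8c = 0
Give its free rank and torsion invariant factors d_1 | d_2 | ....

Answer: M ≅ ℤ^2 ⊕ ℤ/4

Derivation:
rank_ℚ(R)=1; free=3−1=2
SNF(R) diag = [4] → torsion [4]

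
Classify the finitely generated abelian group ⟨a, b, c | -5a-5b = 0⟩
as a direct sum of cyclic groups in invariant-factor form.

Answer: M ≅ ℤ^2 ⊕ ℤ/5

Derivation:
rank_ℚ(R)=1; free=3−1=2
SNF(R) diag = [5] → torsion [5]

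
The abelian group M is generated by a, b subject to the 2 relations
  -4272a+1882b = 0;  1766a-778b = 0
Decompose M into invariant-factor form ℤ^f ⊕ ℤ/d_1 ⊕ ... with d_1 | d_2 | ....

rank_ℚ(R)=2; free=2−2=0
SNF(R) diag = [2, 2] → torsion [2, 2]

Answer: M ≅ ℤ/2 ⊕ ℤ/2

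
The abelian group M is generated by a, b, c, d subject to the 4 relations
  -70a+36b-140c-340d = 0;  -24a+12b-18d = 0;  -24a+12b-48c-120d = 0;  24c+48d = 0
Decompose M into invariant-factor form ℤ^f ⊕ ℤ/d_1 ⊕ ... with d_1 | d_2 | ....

rank_ℚ(R)=4; free=4−4=0
SNF(R) diag = [2, 6, 12, 24] → torsion [2, 6, 12, 24]

Answer: M ≅ ℤ/2 ⊕ ℤ/6 ⊕ ℤ/12 ⊕ ℤ/24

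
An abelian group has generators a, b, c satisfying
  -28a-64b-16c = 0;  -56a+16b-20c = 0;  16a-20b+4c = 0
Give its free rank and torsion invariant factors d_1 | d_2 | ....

Answer: M ≅ ℤ/4 ⊕ ℤ/12 ⊕ ℤ/36

Derivation:
rank_ℚ(R)=3; free=3−3=0
SNF(R) diag = [4, 12, 36] → torsion [4, 12, 36]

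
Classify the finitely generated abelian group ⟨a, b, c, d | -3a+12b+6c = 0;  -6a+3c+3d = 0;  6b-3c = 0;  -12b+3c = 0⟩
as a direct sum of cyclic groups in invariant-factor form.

rank_ℚ(R)=4; free=4−4=0
SNF(R) diag = [3, 3, 3, 6] → torsion [3, 3, 3, 6]

Answer: M ≅ ℤ/3 ⊕ ℤ/3 ⊕ ℤ/3 ⊕ ℤ/6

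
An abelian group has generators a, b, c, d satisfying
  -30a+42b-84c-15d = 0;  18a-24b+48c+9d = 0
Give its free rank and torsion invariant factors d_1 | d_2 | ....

Answer: M ≅ ℤ^2 ⊕ ℤ/3 ⊕ ℤ/6

Derivation:
rank_ℚ(R)=2; free=4−2=2
SNF(R) diag = [3, 6] → torsion [3, 6]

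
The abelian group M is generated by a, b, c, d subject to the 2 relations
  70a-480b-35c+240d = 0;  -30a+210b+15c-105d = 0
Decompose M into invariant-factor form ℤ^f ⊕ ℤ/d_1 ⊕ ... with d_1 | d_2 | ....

Answer: M ≅ ℤ^2 ⊕ ℤ/5 ⊕ ℤ/15

Derivation:
rank_ℚ(R)=2; free=4−2=2
SNF(R) diag = [5, 15] → torsion [5, 15]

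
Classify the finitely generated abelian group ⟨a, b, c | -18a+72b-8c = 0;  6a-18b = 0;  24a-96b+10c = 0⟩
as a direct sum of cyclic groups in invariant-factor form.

Answer: M ≅ ℤ/2 ⊕ ℤ/6 ⊕ ℤ/6

Derivation:
rank_ℚ(R)=3; free=3−3=0
SNF(R) diag = [2, 6, 6] → torsion [2, 6, 6]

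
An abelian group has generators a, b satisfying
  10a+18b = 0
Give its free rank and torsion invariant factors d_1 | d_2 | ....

Answer: M ≅ ℤ^1 ⊕ ℤ/2

Derivation:
rank_ℚ(R)=1; free=2−1=1
SNF(R) diag = [2] → torsion [2]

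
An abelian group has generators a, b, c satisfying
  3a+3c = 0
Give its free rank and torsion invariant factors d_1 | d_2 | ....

Answer: M ≅ ℤ^2 ⊕ ℤ/3

Derivation:
rank_ℚ(R)=1; free=3−1=2
SNF(R) diag = [3] → torsion [3]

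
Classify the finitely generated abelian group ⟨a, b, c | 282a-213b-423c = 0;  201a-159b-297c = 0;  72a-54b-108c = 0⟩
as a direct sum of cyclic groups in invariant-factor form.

Answer: M ≅ ℤ/3 ⊕ ℤ/9 ⊕ ℤ/18

Derivation:
rank_ℚ(R)=3; free=3−3=0
SNF(R) diag = [3, 9, 18] → torsion [3, 9, 18]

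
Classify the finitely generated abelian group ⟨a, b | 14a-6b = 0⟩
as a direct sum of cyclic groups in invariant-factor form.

rank_ℚ(R)=1; free=2−1=1
SNF(R) diag = [2] → torsion [2]

Answer: M ≅ ℤ^1 ⊕ ℤ/2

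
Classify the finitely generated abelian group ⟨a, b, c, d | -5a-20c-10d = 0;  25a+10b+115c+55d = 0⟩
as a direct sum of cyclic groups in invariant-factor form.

rank_ℚ(R)=2; free=4−2=2
SNF(R) diag = [5, 5] → torsion [5, 5]

Answer: M ≅ ℤ^2 ⊕ ℤ/5 ⊕ ℤ/5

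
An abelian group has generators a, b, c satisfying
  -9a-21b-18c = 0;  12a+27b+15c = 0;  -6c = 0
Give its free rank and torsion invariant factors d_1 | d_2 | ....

Answer: M ≅ ℤ/3 ⊕ ℤ/3 ⊕ ℤ/6

Derivation:
rank_ℚ(R)=3; free=3−3=0
SNF(R) diag = [3, 3, 6] → torsion [3, 3, 6]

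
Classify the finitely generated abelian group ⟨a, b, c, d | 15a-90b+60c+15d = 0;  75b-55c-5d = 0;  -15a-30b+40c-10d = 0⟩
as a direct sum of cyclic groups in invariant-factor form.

rank_ℚ(R)=3; free=4−3=1
SNF(R) diag = [5, 15, 45] → torsion [5, 15, 45]

Answer: M ≅ ℤ^1 ⊕ ℤ/5 ⊕ ℤ/15 ⊕ ℤ/45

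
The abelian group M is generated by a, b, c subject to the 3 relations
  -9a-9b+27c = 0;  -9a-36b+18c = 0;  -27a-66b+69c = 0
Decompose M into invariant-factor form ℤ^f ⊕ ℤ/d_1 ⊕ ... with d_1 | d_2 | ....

rank_ℚ(R)=3; free=3−3=0
SNF(R) diag = [3, 9, 9] → torsion [3, 9, 9]

Answer: M ≅ ℤ/3 ⊕ ℤ/9 ⊕ ℤ/9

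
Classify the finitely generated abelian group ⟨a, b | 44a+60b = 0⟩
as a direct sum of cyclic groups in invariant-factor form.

Answer: M ≅ ℤ^1 ⊕ ℤ/4

Derivation:
rank_ℚ(R)=1; free=2−1=1
SNF(R) diag = [4] → torsion [4]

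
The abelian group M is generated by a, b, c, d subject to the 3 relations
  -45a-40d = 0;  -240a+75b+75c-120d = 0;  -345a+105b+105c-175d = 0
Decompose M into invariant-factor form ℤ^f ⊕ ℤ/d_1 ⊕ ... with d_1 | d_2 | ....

Answer: M ≅ ℤ^1 ⊕ ℤ/5 ⊕ ℤ/15 ⊕ ℤ/45

Derivation:
rank_ℚ(R)=3; free=4−3=1
SNF(R) diag = [5, 15, 45] → torsion [5, 15, 45]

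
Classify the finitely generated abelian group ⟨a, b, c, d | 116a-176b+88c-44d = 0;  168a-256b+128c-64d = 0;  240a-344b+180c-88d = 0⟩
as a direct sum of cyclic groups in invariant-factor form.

Answer: M ≅ ℤ^1 ⊕ ℤ/4 ⊕ ℤ/4 ⊕ ℤ/8

Derivation:
rank_ℚ(R)=3; free=4−3=1
SNF(R) diag = [4, 4, 8] → torsion [4, 4, 8]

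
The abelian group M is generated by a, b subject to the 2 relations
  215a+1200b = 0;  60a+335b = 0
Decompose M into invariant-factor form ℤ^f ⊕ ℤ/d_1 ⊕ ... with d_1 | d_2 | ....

rank_ℚ(R)=2; free=2−2=0
SNF(R) diag = [5, 5] → torsion [5, 5]

Answer: M ≅ ℤ/5 ⊕ ℤ/5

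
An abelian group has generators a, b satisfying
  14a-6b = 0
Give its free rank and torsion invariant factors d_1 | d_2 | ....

rank_ℚ(R)=1; free=2−1=1
SNF(R) diag = [2] → torsion [2]

Answer: M ≅ ℤ^1 ⊕ ℤ/2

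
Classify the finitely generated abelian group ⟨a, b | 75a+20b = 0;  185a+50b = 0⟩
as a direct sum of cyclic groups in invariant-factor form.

rank_ℚ(R)=2; free=2−2=0
SNF(R) diag = [5, 10] → torsion [5, 10]

Answer: M ≅ ℤ/5 ⊕ ℤ/10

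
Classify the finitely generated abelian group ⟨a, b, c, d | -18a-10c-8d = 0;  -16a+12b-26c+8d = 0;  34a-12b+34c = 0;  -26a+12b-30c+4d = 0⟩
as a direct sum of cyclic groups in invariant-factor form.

Answer: M ≅ ℤ/2 ⊕ ℤ/2 ⊕ ℤ/4 ⊕ ℤ/12

Derivation:
rank_ℚ(R)=4; free=4−4=0
SNF(R) diag = [2, 2, 4, 12] → torsion [2, 2, 4, 12]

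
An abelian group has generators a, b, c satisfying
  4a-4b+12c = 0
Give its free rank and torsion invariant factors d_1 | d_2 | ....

Answer: M ≅ ℤ^2 ⊕ ℤ/4

Derivation:
rank_ℚ(R)=1; free=3−1=2
SNF(R) diag = [4] → torsion [4]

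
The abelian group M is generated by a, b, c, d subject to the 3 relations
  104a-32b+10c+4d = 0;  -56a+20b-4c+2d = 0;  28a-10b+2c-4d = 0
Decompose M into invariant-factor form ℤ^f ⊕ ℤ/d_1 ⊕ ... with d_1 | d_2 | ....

Answer: M ≅ ℤ^1 ⊕ ℤ/2 ⊕ ℤ/6 ⊕ ℤ/18

Derivation:
rank_ℚ(R)=3; free=4−3=1
SNF(R) diag = [2, 6, 18] → torsion [2, 6, 18]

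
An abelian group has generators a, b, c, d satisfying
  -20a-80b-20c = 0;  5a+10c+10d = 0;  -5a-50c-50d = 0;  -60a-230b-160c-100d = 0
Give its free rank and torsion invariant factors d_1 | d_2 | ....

rank_ℚ(R)=4; free=4−4=0
SNF(R) diag = [5, 10, 20, 40] → torsion [5, 10, 20, 40]

Answer: M ≅ ℤ/5 ⊕ ℤ/10 ⊕ ℤ/20 ⊕ ℤ/40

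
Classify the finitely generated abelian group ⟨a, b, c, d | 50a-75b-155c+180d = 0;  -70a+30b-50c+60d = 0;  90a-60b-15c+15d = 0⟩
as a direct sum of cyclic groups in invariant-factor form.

Answer: M ≅ ℤ^1 ⊕ ℤ/5 ⊕ ℤ/15 ⊕ ℤ/30

Derivation:
rank_ℚ(R)=3; free=4−3=1
SNF(R) diag = [5, 15, 30] → torsion [5, 15, 30]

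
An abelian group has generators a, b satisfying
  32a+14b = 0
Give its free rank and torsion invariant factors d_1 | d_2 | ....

Answer: M ≅ ℤ^1 ⊕ ℤ/2

Derivation:
rank_ℚ(R)=1; free=2−1=1
SNF(R) diag = [2] → torsion [2]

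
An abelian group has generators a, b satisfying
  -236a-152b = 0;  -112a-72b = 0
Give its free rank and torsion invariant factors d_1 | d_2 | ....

rank_ℚ(R)=2; free=2−2=0
SNF(R) diag = [4, 8] → torsion [4, 8]

Answer: M ≅ ℤ/4 ⊕ ℤ/8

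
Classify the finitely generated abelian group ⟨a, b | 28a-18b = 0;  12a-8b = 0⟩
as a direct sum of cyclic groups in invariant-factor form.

rank_ℚ(R)=2; free=2−2=0
SNF(R) diag = [2, 4] → torsion [2, 4]

Answer: M ≅ ℤ/2 ⊕ ℤ/4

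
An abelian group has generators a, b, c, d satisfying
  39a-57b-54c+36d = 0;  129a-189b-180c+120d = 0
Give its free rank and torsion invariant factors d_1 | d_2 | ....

rank_ℚ(R)=2; free=4−2=2
SNF(R) diag = [3, 6] → torsion [3, 6]

Answer: M ≅ ℤ^2 ⊕ ℤ/3 ⊕ ℤ/6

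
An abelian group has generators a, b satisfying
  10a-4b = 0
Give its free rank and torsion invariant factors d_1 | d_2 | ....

rank_ℚ(R)=1; free=2−1=1
SNF(R) diag = [2] → torsion [2]

Answer: M ≅ ℤ^1 ⊕ ℤ/2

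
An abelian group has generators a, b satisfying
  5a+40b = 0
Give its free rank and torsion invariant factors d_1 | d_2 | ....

rank_ℚ(R)=1; free=2−1=1
SNF(R) diag = [5] → torsion [5]

Answer: M ≅ ℤ^1 ⊕ ℤ/5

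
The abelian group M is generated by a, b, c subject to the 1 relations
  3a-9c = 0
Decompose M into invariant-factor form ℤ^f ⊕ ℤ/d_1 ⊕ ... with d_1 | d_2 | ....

Answer: M ≅ ℤ^2 ⊕ ℤ/3

Derivation:
rank_ℚ(R)=1; free=3−1=2
SNF(R) diag = [3] → torsion [3]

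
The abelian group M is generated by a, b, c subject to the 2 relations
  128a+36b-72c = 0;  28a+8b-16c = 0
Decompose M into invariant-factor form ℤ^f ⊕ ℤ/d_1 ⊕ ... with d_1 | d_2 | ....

Answer: M ≅ ℤ^1 ⊕ ℤ/4 ⊕ ℤ/4

Derivation:
rank_ℚ(R)=2; free=3−2=1
SNF(R) diag = [4, 4] → torsion [4, 4]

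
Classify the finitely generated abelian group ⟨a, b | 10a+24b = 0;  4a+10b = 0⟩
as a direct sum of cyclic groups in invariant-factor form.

rank_ℚ(R)=2; free=2−2=0
SNF(R) diag = [2, 2] → torsion [2, 2]

Answer: M ≅ ℤ/2 ⊕ ℤ/2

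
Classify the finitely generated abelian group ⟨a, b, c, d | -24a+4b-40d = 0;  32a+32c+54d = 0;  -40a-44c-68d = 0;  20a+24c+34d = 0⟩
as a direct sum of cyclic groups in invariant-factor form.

Answer: M ≅ ℤ/2 ⊕ ℤ/4 ⊕ ℤ/4 ⊕ ℤ/4

Derivation:
rank_ℚ(R)=4; free=4−4=0
SNF(R) diag = [2, 4, 4, 4] → torsion [2, 4, 4, 4]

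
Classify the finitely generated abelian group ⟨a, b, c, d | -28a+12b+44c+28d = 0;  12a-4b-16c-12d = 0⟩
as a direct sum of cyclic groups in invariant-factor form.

Answer: M ≅ ℤ^2 ⊕ ℤ/4 ⊕ ℤ/4

Derivation:
rank_ℚ(R)=2; free=4−2=2
SNF(R) diag = [4, 4] → torsion [4, 4]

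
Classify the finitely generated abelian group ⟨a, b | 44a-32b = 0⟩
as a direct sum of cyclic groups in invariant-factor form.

Answer: M ≅ ℤ^1 ⊕ ℤ/4

Derivation:
rank_ℚ(R)=1; free=2−1=1
SNF(R) diag = [4] → torsion [4]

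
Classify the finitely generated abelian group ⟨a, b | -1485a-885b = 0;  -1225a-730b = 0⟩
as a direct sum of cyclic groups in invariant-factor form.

Answer: M ≅ ℤ/5 ⊕ ℤ/15

Derivation:
rank_ℚ(R)=2; free=2−2=0
SNF(R) diag = [5, 15] → torsion [5, 15]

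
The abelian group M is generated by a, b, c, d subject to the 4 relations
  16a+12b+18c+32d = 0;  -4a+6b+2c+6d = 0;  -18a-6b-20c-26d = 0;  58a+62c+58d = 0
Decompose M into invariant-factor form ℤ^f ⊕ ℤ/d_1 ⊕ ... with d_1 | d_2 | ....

rank_ℚ(R)=4; free=4−4=0
SNF(R) diag = [2, 2, 6, 18] → torsion [2, 2, 6, 18]

Answer: M ≅ ℤ/2 ⊕ ℤ/2 ⊕ ℤ/6 ⊕ ℤ/18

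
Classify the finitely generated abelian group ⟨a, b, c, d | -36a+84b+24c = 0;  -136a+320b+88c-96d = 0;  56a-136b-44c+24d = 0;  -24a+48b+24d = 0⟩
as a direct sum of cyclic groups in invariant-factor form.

rank_ℚ(R)=4; free=4−4=0
SNF(R) diag = [4, 12, 24, 72] → torsion [4, 12, 24, 72]

Answer: M ≅ ℤ/4 ⊕ ℤ/12 ⊕ ℤ/24 ⊕ ℤ/72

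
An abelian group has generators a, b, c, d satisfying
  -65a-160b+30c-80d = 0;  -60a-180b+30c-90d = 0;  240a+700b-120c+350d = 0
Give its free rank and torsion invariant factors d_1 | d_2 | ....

Answer: M ≅ ℤ^1 ⊕ ℤ/5 ⊕ ℤ/10 ⊕ ℤ/30

Derivation:
rank_ℚ(R)=3; free=4−3=1
SNF(R) diag = [5, 10, 30] → torsion [5, 10, 30]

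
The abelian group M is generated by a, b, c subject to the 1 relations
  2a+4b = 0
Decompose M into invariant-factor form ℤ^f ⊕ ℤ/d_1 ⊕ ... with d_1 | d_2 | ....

rank_ℚ(R)=1; free=3−1=2
SNF(R) diag = [2] → torsion [2]

Answer: M ≅ ℤ^2 ⊕ ℤ/2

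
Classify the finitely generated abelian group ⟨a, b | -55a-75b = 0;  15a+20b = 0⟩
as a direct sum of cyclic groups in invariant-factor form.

Answer: M ≅ ℤ/5 ⊕ ℤ/5

Derivation:
rank_ℚ(R)=2; free=2−2=0
SNF(R) diag = [5, 5] → torsion [5, 5]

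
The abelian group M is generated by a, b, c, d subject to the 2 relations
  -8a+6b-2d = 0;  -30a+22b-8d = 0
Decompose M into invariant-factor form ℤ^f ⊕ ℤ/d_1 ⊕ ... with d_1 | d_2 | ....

Answer: M ≅ ℤ^2 ⊕ ℤ/2 ⊕ ℤ/2

Derivation:
rank_ℚ(R)=2; free=4−2=2
SNF(R) diag = [2, 2] → torsion [2, 2]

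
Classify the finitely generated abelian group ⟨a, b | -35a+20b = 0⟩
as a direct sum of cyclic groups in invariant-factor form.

rank_ℚ(R)=1; free=2−1=1
SNF(R) diag = [5] → torsion [5]

Answer: M ≅ ℤ^1 ⊕ ℤ/5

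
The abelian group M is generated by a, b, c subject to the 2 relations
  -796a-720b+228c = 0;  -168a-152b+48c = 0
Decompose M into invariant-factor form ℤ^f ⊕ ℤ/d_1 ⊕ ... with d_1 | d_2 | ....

rank_ℚ(R)=2; free=3−2=1
SNF(R) diag = [4, 8] → torsion [4, 8]

Answer: M ≅ ℤ^1 ⊕ ℤ/4 ⊕ ℤ/8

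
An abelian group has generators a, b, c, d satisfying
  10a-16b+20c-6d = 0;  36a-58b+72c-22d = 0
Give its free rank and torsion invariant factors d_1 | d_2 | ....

Answer: M ≅ ℤ^2 ⊕ ℤ/2 ⊕ ℤ/2

Derivation:
rank_ℚ(R)=2; free=4−2=2
SNF(R) diag = [2, 2] → torsion [2, 2]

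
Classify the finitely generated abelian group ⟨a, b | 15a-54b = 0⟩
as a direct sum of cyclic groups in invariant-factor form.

rank_ℚ(R)=1; free=2−1=1
SNF(R) diag = [3] → torsion [3]

Answer: M ≅ ℤ^1 ⊕ ℤ/3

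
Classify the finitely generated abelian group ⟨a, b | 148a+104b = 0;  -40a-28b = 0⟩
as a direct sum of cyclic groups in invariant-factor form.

Answer: M ≅ ℤ/4 ⊕ ℤ/4

Derivation:
rank_ℚ(R)=2; free=2−2=0
SNF(R) diag = [4, 4] → torsion [4, 4]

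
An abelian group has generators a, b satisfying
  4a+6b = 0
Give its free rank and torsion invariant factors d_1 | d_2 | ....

rank_ℚ(R)=1; free=2−1=1
SNF(R) diag = [2] → torsion [2]

Answer: M ≅ ℤ^1 ⊕ ℤ/2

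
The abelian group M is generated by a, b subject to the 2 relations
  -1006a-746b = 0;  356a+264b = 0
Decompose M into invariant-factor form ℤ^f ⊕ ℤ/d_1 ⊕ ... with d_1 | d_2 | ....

rank_ℚ(R)=2; free=2−2=0
SNF(R) diag = [2, 4] → torsion [2, 4]

Answer: M ≅ ℤ/2 ⊕ ℤ/4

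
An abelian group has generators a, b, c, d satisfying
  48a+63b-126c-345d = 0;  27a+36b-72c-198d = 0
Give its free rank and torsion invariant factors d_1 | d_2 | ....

Answer: M ≅ ℤ^2 ⊕ ℤ/3 ⊕ ℤ/9

Derivation:
rank_ℚ(R)=2; free=4−2=2
SNF(R) diag = [3, 9] → torsion [3, 9]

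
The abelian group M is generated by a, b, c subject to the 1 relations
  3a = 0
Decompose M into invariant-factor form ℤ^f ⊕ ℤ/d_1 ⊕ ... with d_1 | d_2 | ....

rank_ℚ(R)=1; free=3−1=2
SNF(R) diag = [3] → torsion [3]

Answer: M ≅ ℤ^2 ⊕ ℤ/3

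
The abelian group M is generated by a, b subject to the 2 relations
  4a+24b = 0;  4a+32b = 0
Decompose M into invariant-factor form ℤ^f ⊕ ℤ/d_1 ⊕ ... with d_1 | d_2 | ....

Answer: M ≅ ℤ/4 ⊕ ℤ/8

Derivation:
rank_ℚ(R)=2; free=2−2=0
SNF(R) diag = [4, 8] → torsion [4, 8]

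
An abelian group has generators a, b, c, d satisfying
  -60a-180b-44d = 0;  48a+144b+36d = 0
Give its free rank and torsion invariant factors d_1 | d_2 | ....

rank_ℚ(R)=2; free=4−2=2
SNF(R) diag = [4, 12] → torsion [4, 12]

Answer: M ≅ ℤ^2 ⊕ ℤ/4 ⊕ ℤ/12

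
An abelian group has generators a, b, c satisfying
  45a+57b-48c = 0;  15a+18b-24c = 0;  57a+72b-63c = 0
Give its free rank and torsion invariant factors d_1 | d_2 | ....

Answer: M ≅ ℤ/3 ⊕ ℤ/3 ⊕ ℤ/3

Derivation:
rank_ℚ(R)=3; free=3−3=0
SNF(R) diag = [3, 3, 3] → torsion [3, 3, 3]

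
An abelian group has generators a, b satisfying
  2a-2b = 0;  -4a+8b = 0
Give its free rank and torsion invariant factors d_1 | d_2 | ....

Answer: M ≅ ℤ/2 ⊕ ℤ/4

Derivation:
rank_ℚ(R)=2; free=2−2=0
SNF(R) diag = [2, 4] → torsion [2, 4]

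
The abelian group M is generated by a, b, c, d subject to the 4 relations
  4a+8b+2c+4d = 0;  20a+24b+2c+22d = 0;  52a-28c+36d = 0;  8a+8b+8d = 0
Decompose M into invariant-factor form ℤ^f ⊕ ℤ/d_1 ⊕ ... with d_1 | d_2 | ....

Answer: M ≅ ℤ/2 ⊕ ℤ/2 ⊕ ℤ/4 ⊕ ℤ/8

Derivation:
rank_ℚ(R)=4; free=4−4=0
SNF(R) diag = [2, 2, 4, 8] → torsion [2, 2, 4, 8]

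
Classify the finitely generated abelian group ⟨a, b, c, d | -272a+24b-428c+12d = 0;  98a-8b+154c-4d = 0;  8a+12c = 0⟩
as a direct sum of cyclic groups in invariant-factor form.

rank_ℚ(R)=3; free=4−3=1
SNF(R) diag = [2, 4, 4] → torsion [2, 4, 4]

Answer: M ≅ ℤ^1 ⊕ ℤ/2 ⊕ ℤ/4 ⊕ ℤ/4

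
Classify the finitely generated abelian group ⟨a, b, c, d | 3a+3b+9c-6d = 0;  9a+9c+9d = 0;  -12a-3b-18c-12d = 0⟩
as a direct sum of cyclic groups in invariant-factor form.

rank_ℚ(R)=3; free=4−3=1
SNF(R) diag = [3, 9, 9] → torsion [3, 9, 9]

Answer: M ≅ ℤ^1 ⊕ ℤ/3 ⊕ ℤ/9 ⊕ ℤ/9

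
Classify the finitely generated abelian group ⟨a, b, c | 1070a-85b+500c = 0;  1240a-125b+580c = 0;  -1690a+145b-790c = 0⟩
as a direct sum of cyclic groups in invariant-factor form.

rank_ℚ(R)=3; free=3−3=0
SNF(R) diag = [5, 10, 30] → torsion [5, 10, 30]

Answer: M ≅ ℤ/5 ⊕ ℤ/10 ⊕ ℤ/30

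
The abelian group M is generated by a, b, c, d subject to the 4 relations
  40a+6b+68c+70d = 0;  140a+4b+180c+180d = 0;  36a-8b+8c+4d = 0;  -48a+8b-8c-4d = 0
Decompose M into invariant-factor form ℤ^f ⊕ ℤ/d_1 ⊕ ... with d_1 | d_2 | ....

rank_ℚ(R)=4; free=4−4=0
SNF(R) diag = [2, 4, 12, 36] → torsion [2, 4, 12, 36]

Answer: M ≅ ℤ/2 ⊕ ℤ/4 ⊕ ℤ/12 ⊕ ℤ/36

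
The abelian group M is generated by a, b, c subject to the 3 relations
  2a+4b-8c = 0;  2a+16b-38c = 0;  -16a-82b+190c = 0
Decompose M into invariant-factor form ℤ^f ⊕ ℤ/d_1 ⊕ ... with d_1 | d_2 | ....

rank_ℚ(R)=3; free=3−3=0
SNF(R) diag = [2, 2, 6] → torsion [2, 2, 6]

Answer: M ≅ ℤ/2 ⊕ ℤ/2 ⊕ ℤ/6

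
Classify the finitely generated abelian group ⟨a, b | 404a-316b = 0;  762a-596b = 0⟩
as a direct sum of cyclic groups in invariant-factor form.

rank_ℚ(R)=2; free=2−2=0
SNF(R) diag = [2, 4] → torsion [2, 4]

Answer: M ≅ ℤ/2 ⊕ ℤ/4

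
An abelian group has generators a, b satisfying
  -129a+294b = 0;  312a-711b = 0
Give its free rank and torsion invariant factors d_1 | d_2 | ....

rank_ℚ(R)=2; free=2−2=0
SNF(R) diag = [3, 3] → torsion [3, 3]

Answer: M ≅ ℤ/3 ⊕ ℤ/3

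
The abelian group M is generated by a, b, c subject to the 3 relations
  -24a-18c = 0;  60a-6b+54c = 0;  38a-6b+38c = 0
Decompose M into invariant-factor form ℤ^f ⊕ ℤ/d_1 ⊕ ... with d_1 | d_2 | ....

rank_ℚ(R)=3; free=3−3=0
SNF(R) diag = [2, 6, 6] → torsion [2, 6, 6]

Answer: M ≅ ℤ/2 ⊕ ℤ/6 ⊕ ℤ/6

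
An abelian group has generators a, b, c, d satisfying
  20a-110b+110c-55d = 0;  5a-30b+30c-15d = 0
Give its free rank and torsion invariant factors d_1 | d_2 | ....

rank_ℚ(R)=2; free=4−2=2
SNF(R) diag = [5, 5] → torsion [5, 5]

Answer: M ≅ ℤ^2 ⊕ ℤ/5 ⊕ ℤ/5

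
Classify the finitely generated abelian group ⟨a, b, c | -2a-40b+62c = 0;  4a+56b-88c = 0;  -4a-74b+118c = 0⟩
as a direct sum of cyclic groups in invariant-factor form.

rank_ℚ(R)=3; free=3−3=0
SNF(R) diag = [2, 6, 12] → torsion [2, 6, 12]

Answer: M ≅ ℤ/2 ⊕ ℤ/6 ⊕ ℤ/12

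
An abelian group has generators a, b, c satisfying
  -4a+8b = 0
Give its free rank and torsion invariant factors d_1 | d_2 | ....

rank_ℚ(R)=1; free=3−1=2
SNF(R) diag = [4] → torsion [4]

Answer: M ≅ ℤ^2 ⊕ ℤ/4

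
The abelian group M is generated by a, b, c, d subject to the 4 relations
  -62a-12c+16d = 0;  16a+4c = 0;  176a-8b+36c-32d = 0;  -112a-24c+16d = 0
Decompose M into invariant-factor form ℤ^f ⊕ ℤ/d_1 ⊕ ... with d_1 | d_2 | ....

Answer: M ≅ ℤ/2 ⊕ ℤ/4 ⊕ ℤ/8 ⊕ ℤ/16

Derivation:
rank_ℚ(R)=4; free=4−4=0
SNF(R) diag = [2, 4, 8, 16] → torsion [2, 4, 8, 16]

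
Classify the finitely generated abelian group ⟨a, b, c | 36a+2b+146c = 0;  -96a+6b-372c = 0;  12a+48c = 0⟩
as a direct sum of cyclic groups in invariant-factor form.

Answer: M ≅ ℤ/2 ⊕ ℤ/6 ⊕ ℤ/12

Derivation:
rank_ℚ(R)=3; free=3−3=0
SNF(R) diag = [2, 6, 12] → torsion [2, 6, 12]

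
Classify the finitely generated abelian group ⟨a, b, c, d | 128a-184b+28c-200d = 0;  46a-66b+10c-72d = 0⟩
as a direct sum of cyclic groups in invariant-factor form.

Answer: M ≅ ℤ^2 ⊕ ℤ/2 ⊕ ℤ/4

Derivation:
rank_ℚ(R)=2; free=4−2=2
SNF(R) diag = [2, 4] → torsion [2, 4]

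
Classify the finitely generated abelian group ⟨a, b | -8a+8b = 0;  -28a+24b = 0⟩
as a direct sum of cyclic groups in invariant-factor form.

rank_ℚ(R)=2; free=2−2=0
SNF(R) diag = [4, 8] → torsion [4, 8]

Answer: M ≅ ℤ/4 ⊕ ℤ/8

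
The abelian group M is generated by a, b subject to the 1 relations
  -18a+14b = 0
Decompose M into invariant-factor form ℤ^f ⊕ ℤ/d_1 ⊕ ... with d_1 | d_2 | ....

rank_ℚ(R)=1; free=2−1=1
SNF(R) diag = [2] → torsion [2]

Answer: M ≅ ℤ^1 ⊕ ℤ/2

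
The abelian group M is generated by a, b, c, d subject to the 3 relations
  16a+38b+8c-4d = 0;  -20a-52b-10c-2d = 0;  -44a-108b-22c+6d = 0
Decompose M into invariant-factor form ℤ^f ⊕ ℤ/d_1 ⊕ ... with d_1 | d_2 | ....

rank_ℚ(R)=3; free=4−3=1
SNF(R) diag = [2, 2, 4] → torsion [2, 2, 4]

Answer: M ≅ ℤ^1 ⊕ ℤ/2 ⊕ ℤ/2 ⊕ ℤ/4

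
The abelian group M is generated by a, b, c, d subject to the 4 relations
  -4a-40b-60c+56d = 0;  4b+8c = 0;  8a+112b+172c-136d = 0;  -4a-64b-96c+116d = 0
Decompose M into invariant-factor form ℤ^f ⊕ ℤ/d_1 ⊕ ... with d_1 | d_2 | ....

Answer: M ≅ ℤ/4 ⊕ ℤ/4 ⊕ ℤ/12 ⊕ ℤ/36

Derivation:
rank_ℚ(R)=4; free=4−4=0
SNF(R) diag = [4, 4, 12, 36] → torsion [4, 4, 12, 36]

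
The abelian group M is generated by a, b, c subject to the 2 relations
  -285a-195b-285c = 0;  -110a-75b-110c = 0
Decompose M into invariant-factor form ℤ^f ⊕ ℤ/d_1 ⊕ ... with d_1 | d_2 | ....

rank_ℚ(R)=2; free=3−2=1
SNF(R) diag = [5, 15] → torsion [5, 15]

Answer: M ≅ ℤ^1 ⊕ ℤ/5 ⊕ ℤ/15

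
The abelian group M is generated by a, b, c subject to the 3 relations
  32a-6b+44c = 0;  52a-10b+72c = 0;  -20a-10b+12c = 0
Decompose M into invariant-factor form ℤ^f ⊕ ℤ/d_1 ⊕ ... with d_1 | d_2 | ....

rank_ℚ(R)=3; free=3−3=0
SNF(R) diag = [2, 4, 12] → torsion [2, 4, 12]

Answer: M ≅ ℤ/2 ⊕ ℤ/4 ⊕ ℤ/12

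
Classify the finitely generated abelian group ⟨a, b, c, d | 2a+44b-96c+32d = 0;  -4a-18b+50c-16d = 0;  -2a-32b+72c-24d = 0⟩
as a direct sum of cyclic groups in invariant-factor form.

rank_ℚ(R)=3; free=4−3=1
SNF(R) diag = [2, 2, 4] → torsion [2, 2, 4]

Answer: M ≅ ℤ^1 ⊕ ℤ/2 ⊕ ℤ/2 ⊕ ℤ/4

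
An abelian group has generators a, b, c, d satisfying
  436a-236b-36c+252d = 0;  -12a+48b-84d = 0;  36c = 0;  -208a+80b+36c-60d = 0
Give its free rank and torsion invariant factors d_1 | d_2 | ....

rank_ℚ(R)=4; free=4−4=0
SNF(R) diag = [4, 12, 36, 108] → torsion [4, 12, 36, 108]

Answer: M ≅ ℤ/4 ⊕ ℤ/12 ⊕ ℤ/36 ⊕ ℤ/108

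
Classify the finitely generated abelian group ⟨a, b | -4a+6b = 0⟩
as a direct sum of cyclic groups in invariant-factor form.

rank_ℚ(R)=1; free=2−1=1
SNF(R) diag = [2] → torsion [2]

Answer: M ≅ ℤ^1 ⊕ ℤ/2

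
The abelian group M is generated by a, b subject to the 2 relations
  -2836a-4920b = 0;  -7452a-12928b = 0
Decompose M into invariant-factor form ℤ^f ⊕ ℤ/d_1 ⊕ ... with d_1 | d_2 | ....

rank_ℚ(R)=2; free=2−2=0
SNF(R) diag = [4, 8] → torsion [4, 8]

Answer: M ≅ ℤ/4 ⊕ ℤ/8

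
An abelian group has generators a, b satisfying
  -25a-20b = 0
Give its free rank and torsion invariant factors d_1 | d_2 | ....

Answer: M ≅ ℤ^1 ⊕ ℤ/5

Derivation:
rank_ℚ(R)=1; free=2−1=1
SNF(R) diag = [5] → torsion [5]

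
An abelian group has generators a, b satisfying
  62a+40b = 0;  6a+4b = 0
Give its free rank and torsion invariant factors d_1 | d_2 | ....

Answer: M ≅ ℤ/2 ⊕ ℤ/4

Derivation:
rank_ℚ(R)=2; free=2−2=0
SNF(R) diag = [2, 4] → torsion [2, 4]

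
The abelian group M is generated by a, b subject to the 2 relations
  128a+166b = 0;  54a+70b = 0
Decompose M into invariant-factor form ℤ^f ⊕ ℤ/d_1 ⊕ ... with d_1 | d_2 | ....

rank_ℚ(R)=2; free=2−2=0
SNF(R) diag = [2, 2] → torsion [2, 2]

Answer: M ≅ ℤ/2 ⊕ ℤ/2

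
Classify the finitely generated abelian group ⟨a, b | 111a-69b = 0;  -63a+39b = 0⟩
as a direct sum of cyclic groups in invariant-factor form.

Answer: M ≅ ℤ/3 ⊕ ℤ/6

Derivation:
rank_ℚ(R)=2; free=2−2=0
SNF(R) diag = [3, 6] → torsion [3, 6]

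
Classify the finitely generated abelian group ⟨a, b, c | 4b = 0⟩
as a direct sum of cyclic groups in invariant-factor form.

Answer: M ≅ ℤ^2 ⊕ ℤ/4

Derivation:
rank_ℚ(R)=1; free=3−1=2
SNF(R) diag = [4] → torsion [4]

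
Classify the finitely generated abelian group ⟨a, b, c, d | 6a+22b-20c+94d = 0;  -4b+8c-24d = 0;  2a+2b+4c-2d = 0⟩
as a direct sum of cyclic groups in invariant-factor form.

rank_ℚ(R)=3; free=4−3=1
SNF(R) diag = [2, 4, 4] → torsion [2, 4, 4]

Answer: M ≅ ℤ^1 ⊕ ℤ/2 ⊕ ℤ/4 ⊕ ℤ/4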